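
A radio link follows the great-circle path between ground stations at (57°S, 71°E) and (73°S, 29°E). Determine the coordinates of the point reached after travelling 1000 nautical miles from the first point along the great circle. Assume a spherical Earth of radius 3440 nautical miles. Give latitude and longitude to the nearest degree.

≈ (70°S, 46°E)

Write both endpoints as unit vectors p₁, p₂ with components (cos φ cos λ, cos φ sin λ, sin φ).
The central angle between the endpoints is δ = arccos(p₁·p₂) ≈ 0.402 rad (23.0°). The total great-circle distance is δ·R ≈ 0.402 × 3440 ≈ 1382 nmi, so the target fraction is f = 1000/1382 ≈ 0.723.
Interpolate at f ≈ 0.723 with slerp weights a = sin((1−f)δ)/sin δ ≈ 0.283, b = sin(fδ)/sin δ ≈ 0.733.
p = a·p₁ + b·p₂ ≈ (0.238, 0.250, -0.939); φ = arcsin(p_z) ≈ -69.83°, λ = atan2(p_y, p_x) ≈ 46.43°.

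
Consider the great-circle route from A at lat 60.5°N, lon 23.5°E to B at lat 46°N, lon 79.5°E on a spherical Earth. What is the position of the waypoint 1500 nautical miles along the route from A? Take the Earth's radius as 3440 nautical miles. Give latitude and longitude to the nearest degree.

≈ lat 53°N, lon 68°E

Convert each endpoint to a unit vector on the sphere (x = cos φ cos λ, y = cos φ sin λ, z = sin φ).
The central angle between the endpoints is δ = arccos(p₁·p₂) ≈ 0.614 rad (35.2°). The total great-circle distance is δ·R ≈ 0.614 × 3440 ≈ 2112 nmi, so the target fraction is f = 1500/2112 ≈ 0.710.
Interpolate at f ≈ 0.710 with slerp weights a = sin((1−f)δ)/sin δ ≈ 0.307, b = sin(fδ)/sin δ ≈ 0.733.
p = a·p₁ + b·p₂ ≈ (0.232, 0.561, 0.795); φ = arcsin(p_z) ≈ 52.63°, λ = atan2(p_y, p_x) ≈ 67.57°.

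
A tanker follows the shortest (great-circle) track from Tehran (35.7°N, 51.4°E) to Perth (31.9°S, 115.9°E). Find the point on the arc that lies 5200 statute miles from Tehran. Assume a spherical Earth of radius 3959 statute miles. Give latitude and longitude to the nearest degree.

≈ 21°S, 104°E

Write both endpoints as unit vectors p₁, p₂ with components (cos φ cos λ, cos φ sin λ, sin φ).
The central angle between the endpoints is δ = arccos(p₁·p₂) ≈ 1.582 rad (90.7°). The total great-circle distance is δ·R ≈ 1.582 × 3959 ≈ 6265 mi, so the target fraction is f = 5200/6265 ≈ 0.830.
Interpolate at f ≈ 0.830 with slerp weights a = sin((1−f)δ)/sin δ ≈ 0.266, b = sin(fδ)/sin δ ≈ 0.967.
p = a·p₁ + b·p₂ ≈ (-0.224, 0.907, -0.356); φ = arcsin(p_z) ≈ -20.86°, λ = atan2(p_y, p_x) ≈ 103.87°.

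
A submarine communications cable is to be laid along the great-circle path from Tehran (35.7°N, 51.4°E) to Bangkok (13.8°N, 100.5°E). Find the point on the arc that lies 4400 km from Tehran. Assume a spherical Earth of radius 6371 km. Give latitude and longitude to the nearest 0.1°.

The haversine formula gives a central angle δ ≈ 0.856 rad (49.0°) between the endpoints. The total great-circle distance is δ·R ≈ 0.856 × 6371 ≈ 5453 km, so the target fraction is f = 4400/5453 ≈ 0.807.
Interpolate at f ≈ 0.807 with slerp weights a = sin((1−f)δ)/sin δ ≈ 0.218, b = sin(fδ)/sin δ ≈ 0.844.
p = a·p₁ + b·p₂ ≈ (-0.039, 0.944, 0.328); φ = arcsin(p_z) ≈ 19.17°, λ = atan2(p_y, p_x) ≈ 92.36°.

≈ 19.2°N, 92.4°E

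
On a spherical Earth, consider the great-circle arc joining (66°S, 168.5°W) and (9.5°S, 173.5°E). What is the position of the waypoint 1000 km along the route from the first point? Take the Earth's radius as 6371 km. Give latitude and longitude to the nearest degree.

Write both endpoints as unit vectors p₁, p₂ with components (cos φ cos λ, cos φ sin λ, sin φ).
The central angle between the endpoints is δ = arccos(p₁·p₂) ≈ 1.009 rad (57.8°). The total great-circle distance is δ·R ≈ 1.009 × 6371 ≈ 6431 km, so the target fraction is f = 1000/6431 ≈ 0.155.
Interpolate at f ≈ 0.155 with slerp weights a = sin((1−f)δ)/sin δ ≈ 0.889, b = sin(fδ)/sin δ ≈ 0.185.
p = a·p₁ + b·p₂ ≈ (-0.535, -0.052, -0.843); φ = arcsin(p_z) ≈ -57.46°, λ = atan2(p_y, p_x) ≈ -174.51°.

≈ (57°S, 175°W)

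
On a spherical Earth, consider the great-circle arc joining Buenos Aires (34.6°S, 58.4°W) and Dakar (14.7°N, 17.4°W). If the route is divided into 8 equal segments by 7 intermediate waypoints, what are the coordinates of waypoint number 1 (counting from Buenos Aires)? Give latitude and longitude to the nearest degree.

From cos δ = sin φ₁ sin φ₂ + cos φ₁ cos φ₂ cos Δλ, the central angle is δ ≈ 1.096 rad (62.8°).
Interpolate at f = 1/8 with slerp weights a = sin((1−f)δ)/sin δ ≈ 0.920, b = sin(fδ)/sin δ ≈ 0.154.
p = a·p₁ + b·p₂ ≈ (0.539, -0.690, -0.484); φ = arcsin(p_z) ≈ -28.93°, λ = atan2(p_y, p_x) ≈ -52.01°.

≈ (29°S, 52°W)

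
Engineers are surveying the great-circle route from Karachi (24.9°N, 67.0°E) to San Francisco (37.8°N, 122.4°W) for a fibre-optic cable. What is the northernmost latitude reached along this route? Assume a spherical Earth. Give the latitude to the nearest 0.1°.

The great circle lies in the plane with unit normal n̂ = (p₁ × p₂)/|p₁ × p₂|.
Here n̂_z ≈ +0.131; the vertex latitude is φ_max = arccos|n̂_z| ≈ 82.5°.
Check via Clairaut: cos φ_max = |cos φ₁| · sin C = cos(24.9°)·sin(8.3°) ≈ 0.131, again giving ≈ 82.5°.

≈ 82.5°N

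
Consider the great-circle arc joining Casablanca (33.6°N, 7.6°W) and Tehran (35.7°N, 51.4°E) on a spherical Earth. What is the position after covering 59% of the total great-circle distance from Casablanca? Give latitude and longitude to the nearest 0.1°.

From cos δ = sin φ₁ sin φ₂ + cos φ₁ cos φ₂ cos Δλ, the central angle is δ ≈ 0.835 rad (47.8°).
Interpolate at f = 0.59 with slerp weights a = sin((1−f)δ)/sin δ ≈ 0.453, b = sin(fδ)/sin δ ≈ 0.638.
p = a·p₁ + b·p₂ ≈ (0.697, 0.355, 0.623); φ = arcsin(p_z) ≈ 38.53°, λ = atan2(p_y, p_x) ≈ 26.99°.

≈ (38.5°N, 27.0°E)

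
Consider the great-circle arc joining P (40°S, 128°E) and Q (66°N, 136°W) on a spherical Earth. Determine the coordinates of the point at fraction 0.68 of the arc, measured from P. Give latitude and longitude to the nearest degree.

Convert each endpoint to a unit vector on the sphere (x = cos φ cos λ, y = cos φ sin λ, z = sin φ).
The central angle between the endpoints is δ = arccos(p₁·p₂) ≈ 2.239 rad (128.3°).
Interpolate at f = 0.68 with slerp weights a = sin((1−f)δ)/sin δ ≈ 0.837, b = sin(fδ)/sin δ ≈ 1.273.
p = a·p₁ + b·p₂ ≈ (-0.767, 0.146, 0.625); φ = arcsin(p_z) ≈ 38.67°, λ = atan2(p_y, p_x) ≈ 169.25°.

≈ (39°N, 169°E)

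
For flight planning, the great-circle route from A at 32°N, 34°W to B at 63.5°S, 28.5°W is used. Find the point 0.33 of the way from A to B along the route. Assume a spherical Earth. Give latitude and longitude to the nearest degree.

≈ 0°N, 33°W

Convert each endpoint to a unit vector on the sphere (x = cos φ cos λ, y = cos φ sin λ, z = sin φ).
The central angle between the endpoints is δ = arccos(p₁·p₂) ≈ 1.669 rad (95.6°).
Interpolate at f = 0.33 with slerp weights a = sin((1−f)δ)/sin δ ≈ 0.904, b = sin(fδ)/sin δ ≈ 0.526.
p = a·p₁ + b·p₂ ≈ (0.841, -0.540, 0.008); φ = arcsin(p_z) ≈ 0.48°, λ = atan2(p_y, p_x) ≈ -32.71°.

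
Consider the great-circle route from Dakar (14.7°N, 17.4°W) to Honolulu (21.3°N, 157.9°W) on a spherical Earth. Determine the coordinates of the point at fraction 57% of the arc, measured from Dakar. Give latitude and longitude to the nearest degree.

≈ 44°N, 97°W

Write both endpoints as unit vectors p₁, p₂ with components (cos φ cos λ, cos φ sin λ, sin φ).
The central angle between the endpoints is δ = arccos(p₁·p₂) ≈ 2.218 rad (127.1°).
Interpolate at f = 0.57 with slerp weights a = sin((1−f)δ)/sin δ ≈ 1.023, b = sin(fδ)/sin δ ≈ 1.195.
p = a·p₁ + b·p₂ ≈ (-0.088, -0.715, 0.694); φ = arcsin(p_z) ≈ 43.93°, λ = atan2(p_y, p_x) ≈ -97.02°.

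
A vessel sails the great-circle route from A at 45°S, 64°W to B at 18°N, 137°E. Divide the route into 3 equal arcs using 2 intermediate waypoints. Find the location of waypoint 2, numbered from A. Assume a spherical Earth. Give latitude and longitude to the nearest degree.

Convert each endpoint to a unit vector on the sphere (x = cos φ cos λ, y = cos φ sin λ, z = sin φ).
The central angle between the endpoints is δ = arccos(p₁·p₂) ≈ 2.580 rad (147.8°).
Interpolate at f = 2/3 with slerp weights a = sin((1−f)δ)/sin δ ≈ 1.423, b = sin(fδ)/sin δ ≈ 1.857.
p = a·p₁ + b·p₂ ≈ (-0.850, 0.300, -0.432); φ = arcsin(p_z) ≈ -25.61°, λ = atan2(p_y, p_x) ≈ 160.57°.

≈ 26°S, 161°E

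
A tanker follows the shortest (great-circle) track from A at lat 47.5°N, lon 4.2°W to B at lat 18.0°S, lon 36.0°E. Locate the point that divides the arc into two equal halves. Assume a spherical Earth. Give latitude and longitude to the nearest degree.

From cos δ = sin φ₁ sin φ₂ + cos φ₁ cos φ₂ cos Δλ, the central angle is δ ≈ 1.305 rad (74.8°).
Interpolate at f = 1/2 with slerp weights a = sin((1−f)δ)/sin δ ≈ 0.629, b = sin(fδ)/sin δ ≈ 0.629.
p = a·p₁ + b·p₂ ≈ (0.908, 0.321, 0.269); φ = arcsin(p_z) ≈ 15.63°, λ = atan2(p_y, p_x) ≈ 19.45°.

≈ lat 16°N, lon 19°E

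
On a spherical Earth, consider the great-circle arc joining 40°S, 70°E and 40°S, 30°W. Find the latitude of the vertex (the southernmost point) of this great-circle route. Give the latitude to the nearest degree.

The great circle lies in the plane with unit normal n̂ = (p₁ × p₂)/|p₁ × p₂|.
Here n̂_z ≈ -0.608; the vertex latitude is φ_max = arccos|n̂_z| ≈ 52.5°.
Check via Clairaut: cos φ_max = |cos φ₁| · sin C = cos(40.0°)·sin(127.5°) ≈ 0.608, again giving ≈ 52.5°.

≈ 53°S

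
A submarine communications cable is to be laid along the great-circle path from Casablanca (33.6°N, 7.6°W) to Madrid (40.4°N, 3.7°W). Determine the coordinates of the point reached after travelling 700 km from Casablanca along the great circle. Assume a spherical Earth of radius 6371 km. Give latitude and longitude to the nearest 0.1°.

≈ 39.3°N, 4.4°W

Write both endpoints as unit vectors p₁, p₂ with components (cos φ cos λ, cos φ sin λ, sin φ).
The central angle between the endpoints is δ = arccos(p₁·p₂) ≈ 0.131 rad (7.5°). The total great-circle distance is δ·R ≈ 0.131 × 6371 ≈ 831 km, so the target fraction is f = 700/831 ≈ 0.842.
Interpolate at f ≈ 0.842 with slerp weights a = sin((1−f)δ)/sin δ ≈ 0.159, b = sin(fδ)/sin δ ≈ 0.843.
p = a·p₁ + b·p₂ ≈ (0.771, -0.059, 0.634); φ = arcsin(p_z) ≈ 39.33°, λ = atan2(p_y, p_x) ≈ -4.37°.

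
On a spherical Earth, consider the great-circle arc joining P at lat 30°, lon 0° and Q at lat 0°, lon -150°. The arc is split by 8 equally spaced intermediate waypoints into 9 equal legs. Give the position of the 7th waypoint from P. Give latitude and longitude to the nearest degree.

Convert each endpoint to a unit vector on the sphere (x = cos φ cos λ, y = cos φ sin λ, z = sin φ).
The central angle between the endpoints is δ = arccos(p₁·p₂) ≈ 2.419 rad (138.6°).
Interpolate at f = 7/9 with slerp weights a = sin((1−f)δ)/sin δ ≈ 0.774, b = sin(fδ)/sin δ ≈ 1.440.
p = a·p₁ + b·p₂ ≈ (-0.576, -0.720, 0.387); φ = arcsin(p_z) ≈ 22.77°, λ = atan2(p_y, p_x) ≈ -128.68°.

≈ lat 23°, lon -129°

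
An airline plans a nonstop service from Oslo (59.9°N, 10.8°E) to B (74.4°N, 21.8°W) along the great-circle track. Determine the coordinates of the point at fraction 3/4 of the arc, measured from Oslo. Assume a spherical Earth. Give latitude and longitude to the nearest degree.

From cos δ = sin φ₁ sin φ₂ + cos φ₁ cos φ₂ cos Δλ, the central angle is δ ≈ 0.327 rad (18.8°).
Interpolate at f = 3/4 with slerp weights a = sin((1−f)δ)/sin δ ≈ 0.254, b = sin(fδ)/sin δ ≈ 0.756.
p = a·p₁ + b·p₂ ≈ (0.314, -0.052, 0.948); φ = arcsin(p_z) ≈ 71.45°, λ = atan2(p_y, p_x) ≈ -9.33°.

≈ (71°N, 9°W)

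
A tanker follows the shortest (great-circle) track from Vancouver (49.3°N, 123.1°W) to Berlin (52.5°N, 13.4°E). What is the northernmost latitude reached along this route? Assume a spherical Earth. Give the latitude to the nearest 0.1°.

≈ 73.3°N

The great circle lies in the plane with unit normal n̂ = (p₁ × p₂)/|p₁ × p₂|.
Here n̂_z ≈ +0.288; the vertex latitude is φ_max = arccos|n̂_z| ≈ 73.3°.
Check via Clairaut: cos φ_max = |cos φ₁| · sin C = cos(49.3°)·sin(26.2°) ≈ 0.288, again giving ≈ 73.3°.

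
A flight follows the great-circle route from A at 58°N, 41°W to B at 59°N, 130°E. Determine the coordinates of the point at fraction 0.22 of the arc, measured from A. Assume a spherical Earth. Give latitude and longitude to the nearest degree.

≈ 72°N, 37°W

The haversine formula gives a central angle δ ≈ 1.096 rad (62.8°) between the endpoints.
Interpolate at f = 0.22 with slerp weights a = sin((1−f)δ)/sin δ ≈ 0.848, b = sin(fδ)/sin δ ≈ 0.268.
p = a·p₁ + b·p₂ ≈ (0.250, -0.189, 0.950); φ = arcsin(p_z) ≈ 71.72°, λ = atan2(p_y, p_x) ≈ -37.05°.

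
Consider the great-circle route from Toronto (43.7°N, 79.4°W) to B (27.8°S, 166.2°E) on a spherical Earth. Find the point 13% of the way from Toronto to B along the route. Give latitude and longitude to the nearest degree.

Convert each endpoint to a unit vector on the sphere (x = cos φ cos λ, y = cos φ sin λ, z = sin φ).
The central angle between the endpoints is δ = arccos(p₁·p₂) ≈ 2.197 rad (125.9°).
Interpolate at f = 0.13 with slerp weights a = sin((1−f)δ)/sin δ ≈ 1.163, b = sin(fδ)/sin δ ≈ 0.348.
p = a·p₁ + b·p₂ ≈ (-0.144, -0.753, 0.642); φ = arcsin(p_z) ≈ 39.91°, λ = atan2(p_y, p_x) ≈ -100.83°.

≈ (40°N, 101°W)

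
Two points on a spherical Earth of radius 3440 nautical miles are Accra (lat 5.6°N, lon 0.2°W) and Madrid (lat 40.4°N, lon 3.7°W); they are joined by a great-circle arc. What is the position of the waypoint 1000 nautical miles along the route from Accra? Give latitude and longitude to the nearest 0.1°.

The haversine formula gives a central angle δ ≈ 0.610 rad (34.9°) between the endpoints. The total great-circle distance is δ·R ≈ 0.610 × 3440 ≈ 2098 nmi, so the target fraction is f = 1000/2098 ≈ 0.477.
Interpolate at f ≈ 0.477 with slerp weights a = sin((1−f)δ)/sin δ ≈ 0.548, b = sin(fδ)/sin δ ≈ 0.500.
p = a·p₁ + b·p₂ ≈ (0.926, -0.026, 0.378); φ = arcsin(p_z) ≈ 22.20°, λ = atan2(p_y, p_x) ≈ -1.64°.

≈ lat 22.2°N, lon 1.6°W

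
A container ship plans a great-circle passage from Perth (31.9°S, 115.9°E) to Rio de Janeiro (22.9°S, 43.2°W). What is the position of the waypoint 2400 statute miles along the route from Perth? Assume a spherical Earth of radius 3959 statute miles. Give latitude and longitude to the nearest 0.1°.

≈ 61.7°S, 88.3°E

Write both endpoints as unit vectors p₁, p₂ with components (cos φ cos λ, cos φ sin λ, sin φ).
The central angle between the endpoints is δ = arccos(p₁·p₂) ≈ 2.123 rad (121.7°). The total great-circle distance is δ·R ≈ 2.123 × 3959 ≈ 8407 mi, so the target fraction is f = 2400/8407 ≈ 0.285.
Interpolate at f ≈ 0.285 with slerp weights a = sin((1−f)δ)/sin δ ≈ 1.173, b = sin(fδ)/sin δ ≈ 0.669.
p = a·p₁ + b·p₂ ≈ (0.014, 0.474, -0.880); φ = arcsin(p_z) ≈ -61.70°, λ = atan2(p_y, p_x) ≈ 88.25°.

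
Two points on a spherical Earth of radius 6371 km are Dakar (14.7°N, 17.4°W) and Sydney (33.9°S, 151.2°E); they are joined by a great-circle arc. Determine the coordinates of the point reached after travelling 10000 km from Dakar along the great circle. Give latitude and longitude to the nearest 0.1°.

≈ (60.2°S, 45.2°E)

The haversine formula gives a central angle δ ≈ 2.761 rad (158.2°) between the endpoints. The total great-circle distance is δ·R ≈ 2.761 × 6371 ≈ 17592 km, so the target fraction is f = 10000/17592 ≈ 0.568.
Interpolate at f ≈ 0.568 with slerp weights a = sin((1−f)δ)/sin δ ≈ 2.502, b = sin(fδ)/sin δ ≈ 2.694.
p = a·p₁ + b·p₂ ≈ (0.350, 0.353, -0.867); φ = arcsin(p_z) ≈ -60.16°, λ = atan2(p_y, p_x) ≈ 45.23°.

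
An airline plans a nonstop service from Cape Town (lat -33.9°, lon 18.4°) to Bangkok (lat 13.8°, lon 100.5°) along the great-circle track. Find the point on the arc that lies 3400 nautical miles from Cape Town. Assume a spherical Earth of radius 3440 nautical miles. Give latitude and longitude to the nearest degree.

Write both endpoints as unit vectors p₁, p₂ with components (cos φ cos λ, cos φ sin λ, sin φ).
The central angle between the endpoints is δ = arccos(p₁·p₂) ≈ 1.593 rad (91.3°). The total great-circle distance is δ·R ≈ 1.593 × 3440 ≈ 5480 nmi, so the target fraction is f = 3400/5480 ≈ 0.620.
Interpolate at f ≈ 0.620 with slerp weights a = sin((1−f)δ)/sin δ ≈ 0.569, b = sin(fδ)/sin δ ≈ 0.835.
p = a·p₁ + b·p₂ ≈ (0.300, 0.947, -0.118); φ = arcsin(p_z) ≈ -6.77°, λ = atan2(p_y, p_x) ≈ 72.41°.

≈ lat -7°, lon 72°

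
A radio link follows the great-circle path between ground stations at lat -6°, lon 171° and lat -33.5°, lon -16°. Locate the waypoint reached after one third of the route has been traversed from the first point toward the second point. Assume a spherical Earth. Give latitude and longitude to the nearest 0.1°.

The haversine formula gives a central angle δ ≈ 2.443 rad (139.9°) between the endpoints.
Interpolate at f = 1/3 with slerp weights a = sin((1−f)δ)/sin δ ≈ 1.551, b = sin(fδ)/sin δ ≈ 1.130.
p = a·p₁ + b·p₂ ≈ (-0.618, -0.018, -0.786); φ = arcsin(p_z) ≈ -51.80°, λ = atan2(p_y, p_x) ≈ -178.30°.

≈ lat -51.8°, lon -178.3°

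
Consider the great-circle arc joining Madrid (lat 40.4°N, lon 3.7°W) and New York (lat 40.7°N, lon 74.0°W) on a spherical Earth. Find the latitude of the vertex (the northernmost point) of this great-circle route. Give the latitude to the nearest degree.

≈ 46°N

The great circle lies in the plane with unit normal n̂ = (p₁ × p₂)/|p₁ × p₂|.
Here n̂_z ≈ -0.691; the vertex latitude is φ_max = arccos|n̂_z| ≈ 46.3°.
Check via Clairaut: cos φ_max = |cos φ₁| · sin C = cos(40.4°)·sin(65.1°) ≈ 0.691, again giving ≈ 46.3°.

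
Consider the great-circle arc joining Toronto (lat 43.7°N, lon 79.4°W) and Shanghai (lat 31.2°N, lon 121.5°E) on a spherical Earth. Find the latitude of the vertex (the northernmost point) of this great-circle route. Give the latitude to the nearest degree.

The great circle lies in the plane with unit normal n̂ = (p₁ × p₂)/|p₁ × p₂|.
Here n̂_z ≈ -0.226; the vertex latitude is φ_max = arccos|n̂_z| ≈ 76.9°.

≈ 77°N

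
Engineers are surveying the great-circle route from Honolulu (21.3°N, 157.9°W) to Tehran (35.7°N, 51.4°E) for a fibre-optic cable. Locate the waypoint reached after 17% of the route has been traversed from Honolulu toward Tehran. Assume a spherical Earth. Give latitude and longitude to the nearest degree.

Write both endpoints as unit vectors p₁, p₂ with components (cos φ cos λ, cos φ sin λ, sin φ).
The central angle between the endpoints is δ = arccos(p₁·p₂) ≈ 2.035 rad (116.6°).
Interpolate at f = 0.17 with slerp weights a = sin((1−f)δ)/sin δ ≈ 1.111, b = sin(fδ)/sin δ ≈ 0.379.
p = a·p₁ + b·p₂ ≈ (-0.767, -0.149, 0.625); φ = arcsin(p_z) ≈ 38.66°, λ = atan2(p_y, p_x) ≈ -169.03°.

≈ 39°N, 169°W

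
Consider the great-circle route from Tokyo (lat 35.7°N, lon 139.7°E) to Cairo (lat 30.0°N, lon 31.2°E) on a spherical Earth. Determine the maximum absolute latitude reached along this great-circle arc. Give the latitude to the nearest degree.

≈ 48°N

The great circle lies in the plane with unit normal n̂ = (p₁ × p₂)/|p₁ × p₂|.
Here n̂_z ≈ -0.669; the vertex latitude is φ_max = arccos|n̂_z| ≈ 48.0°.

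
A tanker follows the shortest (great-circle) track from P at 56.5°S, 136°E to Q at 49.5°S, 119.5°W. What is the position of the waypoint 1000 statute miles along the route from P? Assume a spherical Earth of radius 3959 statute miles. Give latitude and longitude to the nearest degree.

From cos δ = sin φ₁ sin φ₂ + cos φ₁ cos φ₂ cos Δλ, the central angle is δ ≈ 0.995 rad (57.0°). The total great-circle distance is δ·R ≈ 0.995 × 3959 ≈ 3940 mi, so the target fraction is f = 1000/3940 ≈ 0.254.
Interpolate at f ≈ 0.254 with slerp weights a = sin((1−f)δ)/sin δ ≈ 0.806, b = sin(fδ)/sin δ ≈ 0.298.
p = a·p₁ + b·p₂ ≈ (-0.415, 0.141, -0.899); φ = arcsin(p_z) ≈ -63.99°, λ = atan2(p_y, p_x) ≈ 161.29°.

≈ 64°S, 161°E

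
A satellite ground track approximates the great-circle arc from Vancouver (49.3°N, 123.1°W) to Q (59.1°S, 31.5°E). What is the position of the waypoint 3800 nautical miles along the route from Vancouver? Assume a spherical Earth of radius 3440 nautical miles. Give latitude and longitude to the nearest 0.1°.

Convert each endpoint to a unit vector on the sphere (x = cos φ cos λ, y = cos φ sin λ, z = sin φ).
The central angle between the endpoints is δ = arccos(p₁·p₂) ≈ 2.834 rad (162.4°). The total great-circle distance is δ·R ≈ 2.834 × 3440 ≈ 9749 nmi, so the target fraction is f = 3800/9749 ≈ 0.390.
Interpolate at f ≈ 0.390 with slerp weights a = sin((1−f)δ)/sin δ ≈ 3.261, b = sin(fδ)/sin δ ≈ 2.950.
p = a·p₁ + b·p₂ ≈ (0.130, -0.990, -0.059); φ = arcsin(p_z) ≈ -3.38°, λ = atan2(p_y, p_x) ≈ -82.49°.

≈ (3.4°S, 82.5°W)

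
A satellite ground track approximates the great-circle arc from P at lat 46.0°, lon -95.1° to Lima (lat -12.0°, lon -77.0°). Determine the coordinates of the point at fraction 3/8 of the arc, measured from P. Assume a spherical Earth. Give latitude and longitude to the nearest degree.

Convert each endpoint to a unit vector on the sphere (x = cos φ cos λ, y = cos φ sin λ, z = sin φ).
The central angle between the endpoints is δ = arccos(p₁·p₂) ≈ 1.051 rad (60.2°).
Interpolate at f = 3/8 with slerp weights a = sin((1−f)δ)/sin δ ≈ 0.704, b = sin(fδ)/sin δ ≈ 0.443.
p = a·p₁ + b·p₂ ≈ (0.054, -0.909, 0.414); φ = arcsin(p_z) ≈ 24.47°, λ = atan2(p_y, p_x) ≈ -86.60°.

≈ lat 24°, lon -87°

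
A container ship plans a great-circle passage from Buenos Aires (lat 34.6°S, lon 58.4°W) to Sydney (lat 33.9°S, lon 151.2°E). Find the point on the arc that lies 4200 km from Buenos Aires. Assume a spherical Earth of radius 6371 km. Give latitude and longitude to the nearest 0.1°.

≈ lat 64.8°S, lon 96.3°W

The haversine formula gives a central angle δ ≈ 1.852 rad (106.1°) between the endpoints. The total great-circle distance is δ·R ≈ 1.852 × 6371 ≈ 11798 km, so the target fraction is f = 4200/11798 ≈ 0.356.
Interpolate at f ≈ 0.356 with slerp weights a = sin((1−f)δ)/sin δ ≈ 0.967, b = sin(fδ)/sin δ ≈ 0.638.
p = a·p₁ + b·p₂ ≈ (-0.047, -0.423, -0.905); φ = arcsin(p_z) ≈ -64.80°, λ = atan2(p_y, p_x) ≈ -96.27°.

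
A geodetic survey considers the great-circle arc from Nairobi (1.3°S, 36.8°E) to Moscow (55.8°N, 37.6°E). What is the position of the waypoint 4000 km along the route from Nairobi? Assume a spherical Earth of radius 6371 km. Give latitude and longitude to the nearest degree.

Write both endpoints as unit vectors p₁, p₂ with components (cos φ cos λ, cos φ sin λ, sin φ).
The central angle between the endpoints is δ = arccos(p₁·p₂) ≈ 0.997 rad (57.1°). The total great-circle distance is δ·R ≈ 0.997 × 6371 ≈ 6350 km, so the target fraction is f = 4000/6350 ≈ 0.630.
Interpolate at f ≈ 0.630 with slerp weights a = sin((1−f)δ)/sin δ ≈ 0.429, b = sin(fδ)/sin δ ≈ 0.700.
p = a·p₁ + b·p₂ ≈ (0.655, 0.497, 0.569); φ = arcsin(p_z) ≈ 34.67°, λ = atan2(p_y, p_x) ≈ 37.18°.

≈ 35°N, 37°E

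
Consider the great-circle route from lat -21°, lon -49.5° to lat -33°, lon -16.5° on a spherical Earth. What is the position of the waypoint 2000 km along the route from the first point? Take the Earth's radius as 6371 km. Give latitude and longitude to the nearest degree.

≈ lat -29°, lon -32°

Write both endpoints as unit vectors p₁, p₂ with components (cos φ cos λ, cos φ sin λ, sin φ).
The central angle between the endpoints is δ = arccos(p₁·p₂) ≈ 0.551 rad (31.6°). The total great-circle distance is δ·R ≈ 0.551 × 6371 ≈ 3512 km, so the target fraction is f = 2000/3512 ≈ 0.569.
Interpolate at f ≈ 0.569 with slerp weights a = sin((1−f)δ)/sin δ ≈ 0.449, b = sin(fδ)/sin δ ≈ 0.590.
p = a·p₁ + b·p₂ ≈ (0.746, -0.459, -0.482); φ = arcsin(p_z) ≈ -28.81°, λ = atan2(p_y, p_x) ≈ -31.60°.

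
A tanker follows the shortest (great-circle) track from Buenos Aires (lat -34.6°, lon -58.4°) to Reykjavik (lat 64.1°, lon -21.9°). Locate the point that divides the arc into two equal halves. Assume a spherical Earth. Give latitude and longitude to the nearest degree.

Write both endpoints as unit vectors p₁, p₂ with components (cos φ cos λ, cos φ sin λ, sin φ).
The central angle between the endpoints is δ = arccos(p₁·p₂) ≈ 1.794 rad (102.8°).
Interpolate at f = 1/2 with slerp weights a = sin((1−f)δ)/sin δ ≈ 0.802, b = sin(fδ)/sin δ ≈ 0.802.
p = a·p₁ + b·p₂ ≈ (0.671, -0.693, 0.266); φ = arcsin(p_z) ≈ 15.42°, λ = atan2(p_y, p_x) ≈ -45.92°.

≈ lat 15°, lon -46°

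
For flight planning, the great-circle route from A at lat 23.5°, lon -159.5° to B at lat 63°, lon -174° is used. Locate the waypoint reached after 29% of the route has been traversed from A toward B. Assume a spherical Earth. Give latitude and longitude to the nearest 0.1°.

Convert each endpoint to a unit vector on the sphere (x = cos φ cos λ, y = cos φ sin λ, z = sin φ).
The central angle between the endpoints is δ = arccos(p₁·p₂) ≈ 0.710 rad (40.7°).
Interpolate at f = 0.29 with slerp weights a = sin((1−f)δ)/sin δ ≈ 0.741, b = sin(fδ)/sin δ ≈ 0.314.
p = a·p₁ + b·p₂ ≈ (-0.778, -0.253, 0.575); φ = arcsin(p_z) ≈ 35.10°, λ = atan2(p_y, p_x) ≈ -162.00°.

≈ lat 35.1°, lon -162.0°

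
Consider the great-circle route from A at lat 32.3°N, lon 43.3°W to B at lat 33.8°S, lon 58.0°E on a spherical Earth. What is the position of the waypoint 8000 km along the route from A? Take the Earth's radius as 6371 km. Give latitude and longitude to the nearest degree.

Convert each endpoint to a unit vector on the sphere (x = cos φ cos λ, y = cos φ sin λ, z = sin φ).
The central angle between the endpoints is δ = arccos(p₁·p₂) ≈ 2.021 rad (115.8°). The total great-circle distance is δ·R ≈ 2.021 × 6371 ≈ 12874 km, so the target fraction is f = 8000/12874 ≈ 0.621.
Interpolate at f ≈ 0.621 with slerp weights a = sin((1−f)δ)/sin δ ≈ 0.769, b = sin(fδ)/sin δ ≈ 1.056.
p = a·p₁ + b·p₂ ≈ (0.938, 0.298, -0.176); φ = arcsin(p_z) ≈ -10.16°, λ = atan2(p_y, p_x) ≈ 17.64°.

≈ lat 10°S, lon 18°E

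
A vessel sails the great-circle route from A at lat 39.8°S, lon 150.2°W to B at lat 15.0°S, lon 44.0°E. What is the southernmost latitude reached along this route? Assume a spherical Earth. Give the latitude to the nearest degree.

The great circle lies in the plane with unit normal n̂ = (p₁ × p₂)/|p₁ × p₂|.
Here n̂_z ≈ -0.219; the vertex latitude is φ_max = arccos|n̂_z| ≈ 77.4°.
Check via Clairaut: cos φ_max = |cos φ₁| · sin C = cos(39.8°)·sin(163.5°) ≈ 0.219, again giving ≈ 77.4°.

≈ 77°S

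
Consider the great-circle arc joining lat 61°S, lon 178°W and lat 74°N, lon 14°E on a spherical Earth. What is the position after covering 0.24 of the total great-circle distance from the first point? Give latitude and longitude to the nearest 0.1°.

≈ lat 21.7°S, lon 172.4°E

Convert each endpoint to a unit vector on the sphere (x = cos φ cos λ, y = cos φ sin λ, z = sin φ).
The central angle between the endpoints is δ = arccos(p₁·p₂) ≈ 2.902 rad (166.3°).
Interpolate at f = 0.24 with slerp weights a = sin((1−f)δ)/sin δ ≈ 3.394, b = sin(fδ)/sin δ ≈ 2.704.
p = a·p₁ + b·p₂ ≈ (-0.921, 0.123, -0.369); φ = arcsin(p_z) ≈ -21.66°, λ = atan2(p_y, p_x) ≈ 172.40°.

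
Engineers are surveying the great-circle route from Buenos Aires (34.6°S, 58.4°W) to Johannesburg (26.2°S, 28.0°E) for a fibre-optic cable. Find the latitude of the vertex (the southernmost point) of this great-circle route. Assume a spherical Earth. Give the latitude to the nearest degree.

The great circle lies in the plane with unit normal n̂ = (p₁ × p₂)/|p₁ × p₂|.
Here n̂_z ≈ +0.772; the vertex latitude is φ_max = arccos|n̂_z| ≈ 39.5°.
Check via Clairaut: cos φ_max = |cos φ₁| · sin C = cos(34.6°)·sin(110.3°) ≈ 0.772, again giving ≈ 39.5°.

≈ 39°S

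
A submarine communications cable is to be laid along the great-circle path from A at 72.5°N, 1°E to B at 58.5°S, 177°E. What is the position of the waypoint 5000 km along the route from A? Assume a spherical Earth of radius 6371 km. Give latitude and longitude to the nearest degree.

≈ 62°N, 168°E

Convert each endpoint to a unit vector on the sphere (x = cos φ cos λ, y = cos φ sin λ, z = sin φ).
The central angle between the endpoints is δ = arccos(p₁·p₂) ≈ 2.896 rad (165.9°). The total great-circle distance is δ·R ≈ 2.896 × 6371 ≈ 18448 km, so the target fraction is f = 5000/18448 ≈ 0.271.
Interpolate at f ≈ 0.271 with slerp weights a = sin((1−f)δ)/sin δ ≈ 3.523, b = sin(fδ)/sin δ ≈ 2.903.
p = a·p₁ + b·p₂ ≈ (-0.455, 0.098, 0.885); φ = arcsin(p_z) ≈ 62.24°, λ = atan2(p_y, p_x) ≈ 167.87°.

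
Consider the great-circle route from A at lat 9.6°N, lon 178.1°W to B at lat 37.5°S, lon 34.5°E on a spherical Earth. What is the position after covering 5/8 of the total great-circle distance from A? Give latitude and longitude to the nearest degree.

≈ lat 47°S, lon 107°E

Convert each endpoint to a unit vector on the sphere (x = cos φ cos λ, y = cos φ sin λ, z = sin φ).
The central angle between the endpoints is δ = arccos(p₁·p₂) ≈ 2.435 rad (139.5°).
Interpolate at f = 5/8 with slerp weights a = sin((1−f)δ)/sin δ ≈ 1.219, b = sin(fδ)/sin δ ≈ 1.538.
p = a·p₁ + b·p₂ ≈ (-0.195, 0.651, -0.733); φ = arcsin(p_z) ≈ -47.15°, λ = atan2(p_y, p_x) ≈ 106.69°.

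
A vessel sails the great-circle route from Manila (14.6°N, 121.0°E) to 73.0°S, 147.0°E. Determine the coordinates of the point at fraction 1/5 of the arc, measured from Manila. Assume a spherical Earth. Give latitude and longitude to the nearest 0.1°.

≈ 3.1°S, 123.3°E

From cos δ = sin φ₁ sin φ₂ + cos φ₁ cos φ₂ cos Δλ, the central angle is δ ≈ 1.558 rad (89.2°).
Interpolate at f = 1/5 with slerp weights a = sin((1−f)δ)/sin δ ≈ 0.948, b = sin(fδ)/sin δ ≈ 0.307.
p = a·p₁ + b·p₂ ≈ (-0.548, 0.835, -0.054); φ = arcsin(p_z) ≈ -3.11°, λ = atan2(p_y, p_x) ≈ 123.25°.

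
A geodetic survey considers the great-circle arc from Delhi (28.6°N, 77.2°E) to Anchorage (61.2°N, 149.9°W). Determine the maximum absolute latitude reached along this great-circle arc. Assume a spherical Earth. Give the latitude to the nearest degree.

≈ 72°N

The great circle lies in the plane with unit normal n̂ = (p₁ × p₂)/|p₁ × p₂|.
Here n̂_z ≈ +0.313; the vertex latitude is φ_max = arccos|n̂_z| ≈ 71.8°.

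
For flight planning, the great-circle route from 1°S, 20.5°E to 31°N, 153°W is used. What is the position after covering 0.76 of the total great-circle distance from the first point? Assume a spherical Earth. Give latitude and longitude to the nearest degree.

≈ 65°N, 135°W

Convert each endpoint to a unit vector on the sphere (x = cos φ cos λ, y = cos φ sin λ, z = sin φ).
The central angle between the endpoints is δ = arccos(p₁·p₂) ≈ 2.607 rad (149.4°).
Interpolate at f = 0.76 with slerp weights a = sin((1−f)δ)/sin δ ≈ 1.150, b = sin(fδ)/sin δ ≈ 1.800.
p = a·p₁ + b·p₂ ≈ (-0.298, -0.298, 0.907); φ = arcsin(p_z) ≈ 65.08°, λ = atan2(p_y, p_x) ≈ -135.01°.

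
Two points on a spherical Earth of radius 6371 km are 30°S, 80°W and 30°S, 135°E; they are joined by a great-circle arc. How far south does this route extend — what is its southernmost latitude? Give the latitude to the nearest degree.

≈ 62°S

The great circle lies in the plane with unit normal n̂ = (p₁ × p₂)/|p₁ × p₂|.
Here n̂_z ≈ -0.462; the vertex latitude is φ_max = arccos|n̂_z| ≈ 62.5°.
Check via Clairaut: cos φ_max = |cos φ₁| · sin C = cos(30.0°)·sin(147.8°) ≈ 0.462, again giving ≈ 62.5°.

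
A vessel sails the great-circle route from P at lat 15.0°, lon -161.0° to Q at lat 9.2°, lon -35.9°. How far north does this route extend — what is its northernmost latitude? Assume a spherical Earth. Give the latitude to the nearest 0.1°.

≈ 25.2°

The great circle lies in the plane with unit normal n̂ = (p₁ × p₂)/|p₁ × p₂|.
Here n̂_z ≈ +0.905; the vertex latitude is φ_max = arccos|n̂_z| ≈ 25.2°.
Check via Clairaut: cos φ_max = |cos φ₁| · sin C = cos(15.0°)·sin(69.5°) ≈ 0.905, again giving ≈ 25.2°.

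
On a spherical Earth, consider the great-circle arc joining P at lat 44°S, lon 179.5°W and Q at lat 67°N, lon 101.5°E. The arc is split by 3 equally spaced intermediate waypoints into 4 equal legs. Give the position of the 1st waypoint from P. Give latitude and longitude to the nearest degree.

≈ lat 15°S, lon 166°E

Convert each endpoint to a unit vector on the sphere (x = cos φ cos λ, y = cos φ sin λ, z = sin φ).
The central angle between the endpoints is δ = arccos(p₁·p₂) ≈ 2.197 rad (125.9°).
Interpolate at f = 1/4 with slerp weights a = sin((1−f)δ)/sin δ ≈ 1.230, b = sin(fδ)/sin δ ≈ 0.644.
p = a·p₁ + b·p₂ ≈ (-0.935, 0.239, -0.262); φ = arcsin(p_z) ≈ -15.17°, λ = atan2(p_y, p_x) ≈ 165.67°.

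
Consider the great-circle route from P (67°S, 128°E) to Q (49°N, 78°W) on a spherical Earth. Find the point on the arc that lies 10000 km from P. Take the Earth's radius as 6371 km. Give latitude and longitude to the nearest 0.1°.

The haversine formula gives a central angle δ ≈ 2.752 rad (157.7°) between the endpoints. The total great-circle distance is δ·R ≈ 2.752 × 6371 ≈ 17534 km, so the target fraction is f = 10000/17534 ≈ 0.570.
Interpolate at f ≈ 0.570 with slerp weights a = sin((1−f)δ)/sin δ ≈ 2.438, b = sin(fδ)/sin δ ≈ 2.634.
p = a·p₁ + b·p₂ ≈ (-0.227, -0.940, -0.256); φ = arcsin(p_z) ≈ -14.84°, λ = atan2(p_y, p_x) ≈ -103.59°.

≈ (14.8°S, 103.6°W)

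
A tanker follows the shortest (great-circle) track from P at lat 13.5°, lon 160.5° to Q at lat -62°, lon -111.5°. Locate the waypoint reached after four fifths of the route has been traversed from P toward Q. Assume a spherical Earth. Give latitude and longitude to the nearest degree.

From cos δ = sin φ₁ sin φ₂ + cos φ₁ cos φ₂ cos Δλ, the central angle is δ ≈ 1.762 rad (101.0°).
Interpolate at f = 4/5 with slerp weights a = sin((1−f)δ)/sin δ ≈ 0.352, b = sin(fδ)/sin δ ≈ 1.005.
p = a·p₁ + b·p₂ ≈ (-0.495, -0.325, -0.806); φ = arcsin(p_z) ≈ -53.67°, λ = atan2(p_y, p_x) ≈ -146.72°.

≈ lat -54°, lon -147°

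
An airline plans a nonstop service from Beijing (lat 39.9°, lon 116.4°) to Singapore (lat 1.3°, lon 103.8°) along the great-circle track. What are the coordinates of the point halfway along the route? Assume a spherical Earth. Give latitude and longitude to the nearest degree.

From cos δ = sin φ₁ sin φ₂ + cos φ₁ cos φ₂ cos Δλ, the central angle is δ ≈ 0.703 rad (40.3°).
Interpolate at f = 1/2 with slerp weights a = sin((1−f)δ)/sin δ ≈ 0.533, b = sin(fδ)/sin δ ≈ 0.533.
p = a·p₁ + b·p₂ ≈ (-0.309, 0.883, 0.354); φ = arcsin(p_z) ≈ 20.71°, λ = atan2(p_y, p_x) ≈ 109.27°.

≈ lat 21°, lon 109°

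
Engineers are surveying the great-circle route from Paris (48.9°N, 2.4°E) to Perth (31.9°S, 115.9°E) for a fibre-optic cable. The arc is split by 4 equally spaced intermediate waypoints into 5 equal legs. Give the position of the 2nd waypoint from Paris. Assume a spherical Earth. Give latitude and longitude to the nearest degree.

Convert each endpoint to a unit vector on the sphere (x = cos φ cos λ, y = cos φ sin λ, z = sin φ).
The central angle between the endpoints is δ = arccos(p₁·p₂) ≈ 2.240 rad (128.4°).
Interpolate at f = 2/5 with slerp weights a = sin((1−f)δ)/sin δ ≈ 1.243, b = sin(fδ)/sin δ ≈ 0.996.
p = a·p₁ + b·p₂ ≈ (0.447, 0.795, 0.410); φ = arcsin(p_z) ≈ 24.22°, λ = atan2(p_y, p_x) ≈ 60.65°.

≈ (24°N, 61°E)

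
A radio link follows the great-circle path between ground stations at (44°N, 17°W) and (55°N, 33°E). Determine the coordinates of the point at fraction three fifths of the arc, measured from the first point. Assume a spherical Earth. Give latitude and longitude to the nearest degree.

From cos δ = sin φ₁ sin φ₂ + cos φ₁ cos φ₂ cos Δλ, the central angle is δ ≈ 0.584 rad (33.5°).
Interpolate at f = 3/5 with slerp weights a = sin((1−f)δ)/sin δ ≈ 0.420, b = sin(fδ)/sin δ ≈ 0.623.
p = a·p₁ + b·p₂ ≈ (0.588, 0.106, 0.802); φ = arcsin(p_z) ≈ 53.29°, λ = atan2(p_y, p_x) ≈ 10.23°.

≈ (53°N, 10°E)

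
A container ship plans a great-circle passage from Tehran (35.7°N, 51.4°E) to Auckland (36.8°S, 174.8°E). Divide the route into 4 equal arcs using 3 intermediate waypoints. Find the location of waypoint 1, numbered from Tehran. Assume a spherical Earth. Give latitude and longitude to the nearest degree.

Convert each endpoint to a unit vector on the sphere (x = cos φ cos λ, y = cos φ sin λ, z = sin φ).
The central angle between the endpoints is δ = arccos(p₁·p₂) ≈ 2.357 rad (135.0°).
Interpolate at f = 1/4 with slerp weights a = sin((1−f)δ)/sin δ ≈ 1.388, b = sin(fδ)/sin δ ≈ 0.786.
p = a·p₁ + b·p₂ ≈ (0.076, 0.938, 0.339); φ = arcsin(p_z) ≈ 19.80°, λ = atan2(p_y, p_x) ≈ 85.36°.

≈ (20°N, 85°E)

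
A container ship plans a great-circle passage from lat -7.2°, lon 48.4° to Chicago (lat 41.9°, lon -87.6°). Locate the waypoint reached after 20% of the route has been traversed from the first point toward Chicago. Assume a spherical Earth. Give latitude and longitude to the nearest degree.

≈ lat 12°, lon 32°

Convert each endpoint to a unit vector on the sphere (x = cos φ cos λ, y = cos φ sin λ, z = sin φ).
The central angle between the endpoints is δ = arccos(p₁·p₂) ≈ 2.233 rad (127.9°).
Interpolate at f = 0.20 with slerp weights a = sin((1−f)δ)/sin δ ≈ 1.239, b = sin(fδ)/sin δ ≈ 0.548.
p = a·p₁ + b·p₂ ≈ (0.833, 0.512, 0.211); φ = arcsin(p_z) ≈ 12.15°, λ = atan2(p_y, p_x) ≈ 31.56°.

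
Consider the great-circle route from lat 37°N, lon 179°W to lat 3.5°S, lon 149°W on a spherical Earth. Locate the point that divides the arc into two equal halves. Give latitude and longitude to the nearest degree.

≈ lat 17°N, lon 162°W

Write both endpoints as unit vectors p₁, p₂ with components (cos φ cos λ, cos φ sin λ, sin φ).
The central angle between the endpoints is δ = arccos(p₁·p₂) ≈ 0.858 rad (49.2°).
Interpolate at f = 1/2 with slerp weights a = sin((1−f)δ)/sin δ ≈ 0.550, b = sin(fδ)/sin δ ≈ 0.550.
p = a·p₁ + b·p₂ ≈ (-0.910, -0.290, 0.297); φ = arcsin(p_z) ≈ 17.30°, λ = atan2(p_y, p_x) ≈ -162.30°.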